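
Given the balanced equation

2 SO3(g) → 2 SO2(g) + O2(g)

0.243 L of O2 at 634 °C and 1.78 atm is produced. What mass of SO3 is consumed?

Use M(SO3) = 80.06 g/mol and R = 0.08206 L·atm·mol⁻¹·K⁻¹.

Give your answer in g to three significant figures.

0.930 g

n(O2) = PV/RT = (1.78 × 0.243) / (0.08206 × 907.15) = 0.005811 mol
n(SO3) = (2/1) × 0.005811 = 0.01162 mol
m(SO3) = 0.01162 × 80.06 = 0.9303 g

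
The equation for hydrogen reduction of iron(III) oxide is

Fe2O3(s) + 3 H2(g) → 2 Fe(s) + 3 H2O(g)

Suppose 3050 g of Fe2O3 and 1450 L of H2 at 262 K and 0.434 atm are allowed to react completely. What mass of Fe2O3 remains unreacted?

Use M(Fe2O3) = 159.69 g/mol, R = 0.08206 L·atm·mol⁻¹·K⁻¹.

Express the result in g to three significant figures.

1490 g

n(Fe2O3) = 3050 / 159.69 = 19.10 mol
n(H2) = PV/RT = (0.434 × 1450) / (0.08206 × 262) = 29.27 mol
For 19.10 mol Fe2O3, stoichiometry requires (3/1) × 19.10 = 57.30 mol H2; 29.27 mol is available, so H2 is limiting.
n(Fe2O3) consumed = (1/3) × 29.27 = 9.757 mol; remaining = 19.10 − 9.757 = 9.343 mol
m(Fe2O3) = 9.343 × 159.69 = 1492 g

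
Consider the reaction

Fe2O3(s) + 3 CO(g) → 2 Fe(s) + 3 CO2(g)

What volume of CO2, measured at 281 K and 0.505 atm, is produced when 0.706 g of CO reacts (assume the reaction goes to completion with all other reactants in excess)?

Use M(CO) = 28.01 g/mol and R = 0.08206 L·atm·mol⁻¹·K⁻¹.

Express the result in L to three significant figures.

n(CO) = 0.7060 / 28.01 = 0.02521 mol
n(CO2) = (3/3) × 0.02521 = 0.02521 mol
V = nRT/P = 0.02521 × 0.08206 × 281 / 0.505 = 1.151 L

1.15 L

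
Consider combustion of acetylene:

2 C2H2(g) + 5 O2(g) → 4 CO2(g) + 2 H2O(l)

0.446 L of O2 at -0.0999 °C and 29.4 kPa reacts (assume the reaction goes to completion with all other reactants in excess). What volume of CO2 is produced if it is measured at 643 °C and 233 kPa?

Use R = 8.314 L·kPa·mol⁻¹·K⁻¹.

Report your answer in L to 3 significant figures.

n(O2) = PV/RT = (29.4 × 0.446) / (8.314 × 273.0501) = 0.005776 mol
n(CO2) = (4/5) × 0.005776 = 0.004621 mol
V = nRT/P = 0.004621 × 8.314 × 916.15 / 233 = 0.1511 L

0.151 L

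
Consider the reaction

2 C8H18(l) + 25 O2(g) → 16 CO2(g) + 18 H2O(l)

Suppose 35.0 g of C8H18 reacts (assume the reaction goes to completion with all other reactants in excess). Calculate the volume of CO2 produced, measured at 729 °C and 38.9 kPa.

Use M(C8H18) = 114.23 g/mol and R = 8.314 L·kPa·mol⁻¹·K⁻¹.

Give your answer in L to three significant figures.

525 L

n(C8H18) = 35.00 / 114.23 = 0.3064 mol
n(CO2) = (16/2) × 0.3064 = 2.451 mol
V = nRT/P = 2.451 × 8.314 × 1002.15 / 38.9 = 525.0 L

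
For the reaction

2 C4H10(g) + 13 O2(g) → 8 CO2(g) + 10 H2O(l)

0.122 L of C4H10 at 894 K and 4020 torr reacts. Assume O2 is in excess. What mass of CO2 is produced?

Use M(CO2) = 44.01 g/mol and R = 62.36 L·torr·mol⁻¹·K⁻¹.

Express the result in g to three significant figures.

n(C4H10) = PV/RT = (4020 × 0.122) / (62.36 × 894) = 0.008797 mol
n(CO2) = (8/2) × 0.008797 = 0.03519 mol
m(CO2) = 0.03519 × 44.01 = 1.549 g

1.55 g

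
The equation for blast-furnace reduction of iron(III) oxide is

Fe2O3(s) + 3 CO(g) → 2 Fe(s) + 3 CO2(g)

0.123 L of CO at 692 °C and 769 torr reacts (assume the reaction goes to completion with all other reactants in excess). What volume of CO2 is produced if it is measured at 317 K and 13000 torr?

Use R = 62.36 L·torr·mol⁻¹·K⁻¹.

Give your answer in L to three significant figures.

0.00239 L

n(CO) = PV/RT = (769 × 0.123) / (62.36 × 965.15) = 0.001572 mol
n(CO2) = (3/3) × 0.001572 = 0.001572 mol
V = nRT/P = 0.001572 × 62.36 × 317 / 13000 = 0.002390 L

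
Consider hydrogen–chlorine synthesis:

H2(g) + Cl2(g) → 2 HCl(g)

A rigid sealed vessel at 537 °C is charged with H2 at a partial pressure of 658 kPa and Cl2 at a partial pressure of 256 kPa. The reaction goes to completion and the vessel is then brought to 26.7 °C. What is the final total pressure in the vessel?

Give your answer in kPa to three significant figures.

At constant V, partial pressures at 537 °C are proportional to moles, so apply stoichiometry directly to pressures.
P(Cl2) required for 658 kPa of H2 = (1/1) × 658 = 658.0 kPa; available 256 kPa, so Cl2 is limiting.
P(H2) remaining = 658 − (1/1) × 256 = 402.0 kPa
P(gaseous products) = (2)/1 × 256 = 512.0 kPa
P_total at 537 °C = 402.0 + 512.0 = 914.0 kPa
Scaling to 26.7 °C: P = 914.0 × 299.85/810.15 = 338.3 kPa

338 kPa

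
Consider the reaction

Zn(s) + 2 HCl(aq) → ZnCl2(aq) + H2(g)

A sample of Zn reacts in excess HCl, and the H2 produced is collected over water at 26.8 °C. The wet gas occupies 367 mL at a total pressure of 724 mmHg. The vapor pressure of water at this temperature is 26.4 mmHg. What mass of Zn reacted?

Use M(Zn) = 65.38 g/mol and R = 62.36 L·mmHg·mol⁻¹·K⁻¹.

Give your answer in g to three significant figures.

P(H2) = 724 − 26.4 = 697.6 mmHg
n(H2) = PV/RT = (697.6 × 0.3670) / (62.36 × 299.95) = 0.01369 mol
n(Zn) = (1/1) × 0.01369 = 0.01369 mol
m(Zn) = 0.01369 × 65.38 = 0.8951 g

0.895 g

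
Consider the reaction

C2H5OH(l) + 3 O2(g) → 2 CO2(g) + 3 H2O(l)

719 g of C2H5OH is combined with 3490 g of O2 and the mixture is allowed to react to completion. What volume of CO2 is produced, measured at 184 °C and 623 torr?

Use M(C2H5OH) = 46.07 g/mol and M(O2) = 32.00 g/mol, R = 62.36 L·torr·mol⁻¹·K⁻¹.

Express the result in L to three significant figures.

n(C2H5OH) = 719 / 46.07 = 15.61 mol
n(O2) = 3490 / 32.00 = 109.1 mol
For 15.61 mol C2H5OH, stoichiometry requires (3/1) × 15.61 = 46.83 mol O2; 109.1 mol is available, so C2H5OH is limiting.
n(CO2) = (2/1) × 15.61 = 31.22 mol
V(CO2) = nRT/P = 31.22 × 62.36 × 457.15 / 623 = 1429 L

1430 L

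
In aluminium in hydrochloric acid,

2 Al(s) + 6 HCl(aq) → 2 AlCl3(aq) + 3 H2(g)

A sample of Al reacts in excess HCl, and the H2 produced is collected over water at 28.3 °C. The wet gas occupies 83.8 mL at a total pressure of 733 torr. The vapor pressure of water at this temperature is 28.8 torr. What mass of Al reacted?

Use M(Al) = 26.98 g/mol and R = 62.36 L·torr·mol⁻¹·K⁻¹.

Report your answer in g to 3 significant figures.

0.0565 g

P(H2) = 733 − 28.8 = 704.2 torr
n(H2) = PV/RT = (704.2 × 0.08380) / (62.36 × 301.45) = 0.003139 mol
n(Al) = (2/3) × 0.003139 = 0.002093 mol
m(Al) = 0.002093 × 26.98 = 0.05647 g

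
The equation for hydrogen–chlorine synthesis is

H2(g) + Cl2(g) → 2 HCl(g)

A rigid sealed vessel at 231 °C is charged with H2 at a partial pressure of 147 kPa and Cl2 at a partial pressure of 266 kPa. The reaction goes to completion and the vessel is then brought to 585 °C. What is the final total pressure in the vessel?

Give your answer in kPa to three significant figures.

At constant V, partial pressures at 231 °C are proportional to moles, so apply stoichiometry directly to pressures.
P(Cl2) required for 147 kPa of H2 = (1/1) × 147 = 147.0 kPa; available 266 kPa, so H2 is limiting.
P(Cl2) remaining = 266 − (1/1) × 147 = 119.0 kPa
P(gaseous products) = (2)/1 × 147 = 294.0 kPa
P_total at 231 °C = 119.0 + 294.0 = 413.0 kPa
Scaling to 585 °C: P = 413.0 × 858.15/504.15 = 703.0 kPa

703 kPa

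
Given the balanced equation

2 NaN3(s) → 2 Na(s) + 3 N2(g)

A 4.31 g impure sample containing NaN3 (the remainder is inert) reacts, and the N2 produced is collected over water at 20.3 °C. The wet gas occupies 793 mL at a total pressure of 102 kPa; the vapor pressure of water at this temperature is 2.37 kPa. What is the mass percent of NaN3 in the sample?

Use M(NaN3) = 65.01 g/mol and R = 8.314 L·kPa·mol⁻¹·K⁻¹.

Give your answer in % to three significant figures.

P(N2) = 102 − 2.37 = 99.63 kPa
n(N2) = PV/RT = (99.63 × 0.7930) / (8.314 × 293.45) = 0.03238 mol
n(NaN3) = (2/3) × 0.03238 = 0.02159 mol
m(NaN3) = 0.02159 × 65.01 = 1.404 g
%NaN3 = 1.404 / 4.31 × 100 = 32.58%

32.6 %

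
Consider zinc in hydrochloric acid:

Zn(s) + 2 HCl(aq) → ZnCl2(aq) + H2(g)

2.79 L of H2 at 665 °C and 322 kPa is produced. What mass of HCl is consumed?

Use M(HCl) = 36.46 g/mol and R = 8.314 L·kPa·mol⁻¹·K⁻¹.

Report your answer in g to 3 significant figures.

8.40 g

n(H2) = PV/RT = (322 × 2.79) / (8.314 × 938.15) = 0.1152 mol
n(HCl) = (2/1) × 0.1152 = 0.2304 mol
m(HCl) = 0.2304 × 36.46 = 8.400 g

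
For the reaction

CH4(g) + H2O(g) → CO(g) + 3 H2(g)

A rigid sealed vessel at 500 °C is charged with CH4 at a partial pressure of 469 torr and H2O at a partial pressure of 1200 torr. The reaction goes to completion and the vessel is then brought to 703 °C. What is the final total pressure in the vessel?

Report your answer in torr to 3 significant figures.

3290 torr

At constant V, partial pressures at 500 °C are proportional to moles, so apply stoichiometry directly to pressures.
P(H2O) required for 469 torr of CH4 = (1/1) × 469 = 469.0 torr; available 1200 torr, so CH4 is limiting.
P(H2O) remaining = 1200 − (1/1) × 469 = 731.0 torr
P(gaseous products) = (1+3)/1 × 469 = 1876 torr
P_total at 500 °C = 731.0 + 1876 = 2607 torr
Scaling to 703 °C: P = 2607 × 976.15/773.15 = 3291 torr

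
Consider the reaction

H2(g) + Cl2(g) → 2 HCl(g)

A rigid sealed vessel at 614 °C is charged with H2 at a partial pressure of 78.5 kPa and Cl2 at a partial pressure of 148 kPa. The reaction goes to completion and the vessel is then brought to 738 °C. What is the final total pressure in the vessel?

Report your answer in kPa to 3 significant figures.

258 kPa

Because the vessel is rigid and T is held at 614 °C, work the stoichiometry in partial pressures (P_i = n_iRT/V).
P(Cl2) required for 78.5 kPa of H2 = (1/1) × 78.5 = 78.50 kPa; available 148 kPa, so H2 is limiting.
P(Cl2) remaining = 148 − (1/1) × 78.5 = 69.50 kPa
P(gaseous products) = (2)/1 × 78.5 = 157.0 kPa
P_total at 614 °C = 69.50 + 157.0 = 226.5 kPa
Scaling to 738 °C: P = 226.5 × 1011.15/887.15 = 258.2 kPa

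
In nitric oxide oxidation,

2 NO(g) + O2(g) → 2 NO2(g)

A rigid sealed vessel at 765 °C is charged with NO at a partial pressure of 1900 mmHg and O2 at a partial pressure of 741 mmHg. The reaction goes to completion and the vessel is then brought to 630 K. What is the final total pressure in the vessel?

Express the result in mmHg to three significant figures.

1150 mmHg

At constant V, partial pressures at 765 °C are proportional to moles, so apply stoichiometry directly to pressures.
P(O2) required for 1900 mmHg of NO = (1/2) × 1900 = 950.0 mmHg; available 741 mmHg, so O2 is limiting.
P(NO) remaining = 1900 − (2/1) × 741 = 418.0 mmHg
P(gaseous products) = (2)/1 × 741 = 1482 mmHg
P_total at 765 °C = 418.0 + 1482 = 1900 mmHg
Scaling to 630 K: P = 1900 × 630/1038.15 = 1153 mmHg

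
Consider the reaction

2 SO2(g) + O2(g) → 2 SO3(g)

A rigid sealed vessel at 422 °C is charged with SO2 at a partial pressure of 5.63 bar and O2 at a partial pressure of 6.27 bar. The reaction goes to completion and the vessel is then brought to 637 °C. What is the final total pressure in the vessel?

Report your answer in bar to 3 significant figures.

11.9 bar

Because the vessel is rigid and T is held at 422 °C, work the stoichiometry in partial pressures (P_i = n_iRT/V).
P(O2) required for 5.63 bar of SO2 = (1/2) × 5.63 = 2.815 bar; available 6.27 bar, so SO2 is limiting.
P(O2) remaining = 6.27 − (1/2) × 5.63 = 3.455 bar
P(gaseous products) = (2)/2 × 5.63 = 5.630 bar
P_total at 422 °C = 3.455 + 5.630 = 9.085 bar
Scaling to 637 °C: P = 9.085 × 910.15/695.15 = 11.89 bar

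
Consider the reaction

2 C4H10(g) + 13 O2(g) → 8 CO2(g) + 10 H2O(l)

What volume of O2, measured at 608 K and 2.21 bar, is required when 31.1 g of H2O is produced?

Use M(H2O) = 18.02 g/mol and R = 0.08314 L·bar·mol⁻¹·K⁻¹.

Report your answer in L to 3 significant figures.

51.3 L

n(H2O) = 31.10 / 18.02 = 1.726 mol
n(O2) = (13/10) × 1.726 = 2.244 mol
V = nRT/P = 2.244 × 0.08314 × 608 / 2.21 = 51.33 L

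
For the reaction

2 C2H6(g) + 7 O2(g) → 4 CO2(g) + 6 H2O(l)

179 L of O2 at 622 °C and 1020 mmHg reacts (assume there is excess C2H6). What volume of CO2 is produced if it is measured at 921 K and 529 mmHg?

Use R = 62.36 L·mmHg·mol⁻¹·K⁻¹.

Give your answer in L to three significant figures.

203 L

n(O2) = PV/RT = (1020 × 179) / (62.36 × 895.15) = 3.271 mol
n(CO2) = (4/7) × 3.271 = 1.869 mol
V = nRT/P = 1.869 × 62.36 × 921 / 529 = 202.9 L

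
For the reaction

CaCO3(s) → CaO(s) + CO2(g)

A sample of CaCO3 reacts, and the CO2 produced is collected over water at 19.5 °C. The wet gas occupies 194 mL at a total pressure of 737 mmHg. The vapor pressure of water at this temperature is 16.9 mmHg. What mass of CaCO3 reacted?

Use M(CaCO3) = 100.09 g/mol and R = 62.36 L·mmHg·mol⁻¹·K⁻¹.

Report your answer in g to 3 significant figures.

P(CO2) = 737 − 16.9 = 720.1 mmHg
n(CO2) = PV/RT = (720.1 × 0.1940) / (62.36 × 292.65) = 0.007655 mol
n(CaCO3) = (1/1) × 0.007655 = 0.007655 mol
m(CaCO3) = 0.007655 × 100.09 = 0.7662 g

0.766 g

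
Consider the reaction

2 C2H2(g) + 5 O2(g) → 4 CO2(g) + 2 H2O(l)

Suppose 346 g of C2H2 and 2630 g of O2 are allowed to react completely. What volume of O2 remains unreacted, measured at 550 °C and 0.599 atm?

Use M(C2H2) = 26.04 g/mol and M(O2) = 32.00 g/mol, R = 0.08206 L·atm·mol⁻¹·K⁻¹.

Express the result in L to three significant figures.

5520 L

n(C2H2) = 346 / 26.04 = 13.29 mol
n(O2) = 2630 / 32.00 = 82.19 mol
For 13.29 mol C2H2, stoichiometry requires (5/2) × 13.29 = 33.22 mol O2; 82.19 mol is available, so C2H2 is limiting.
n(O2) consumed = (5/2) × 13.29 = 33.22 mol; remaining = 82.19 − 33.22 = 48.97 mol
V(O2) = nRT/P = 48.97 × 0.08206 × 823.15 / 0.599 = 5522 L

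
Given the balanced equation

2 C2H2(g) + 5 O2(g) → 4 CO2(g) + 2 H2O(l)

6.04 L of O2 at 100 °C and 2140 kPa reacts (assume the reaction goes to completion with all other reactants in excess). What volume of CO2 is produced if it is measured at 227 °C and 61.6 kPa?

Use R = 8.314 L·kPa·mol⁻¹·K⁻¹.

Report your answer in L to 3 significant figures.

225 L

n(O2) = PV/RT = (2140 × 6.04) / (8.314 × 373.15) = 4.166 mol
n(CO2) = (4/5) × 4.166 = 3.333 mol
V = nRT/P = 3.333 × 8.314 × 500.15 / 61.6 = 225.0 L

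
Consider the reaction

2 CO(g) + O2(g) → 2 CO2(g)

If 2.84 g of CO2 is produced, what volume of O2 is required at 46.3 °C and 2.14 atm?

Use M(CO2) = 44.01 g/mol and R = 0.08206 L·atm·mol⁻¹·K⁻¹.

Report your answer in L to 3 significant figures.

n(CO2) = 2.840 / 44.01 = 0.06453 mol
n(O2) = (1/2) × 0.06453 = 0.03227 mol
V = nRT/P = 0.03227 × 0.08206 × 319.45 / 2.14 = 0.3953 L

0.395 L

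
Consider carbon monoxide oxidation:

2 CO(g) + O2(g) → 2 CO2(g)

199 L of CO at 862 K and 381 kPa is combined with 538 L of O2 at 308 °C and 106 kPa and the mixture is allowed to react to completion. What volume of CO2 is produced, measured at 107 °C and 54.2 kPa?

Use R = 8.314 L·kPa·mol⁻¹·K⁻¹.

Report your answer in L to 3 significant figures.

n(CO) = PV/RT = (381 × 199) / (8.314 × 862) = 10.58 mol
n(O2) = PV/RT = (106 × 538) / (8.314 × 581.15) = 11.80 mol
For 10.58 mol CO, stoichiometry requires (1/2) × 10.58 = 5.290 mol O2; 11.80 mol is available, so CO is limiting.
n(CO2) = (2/2) × 10.58 = 10.58 mol
V(CO2) = nRT/P = 10.58 × 8.314 × 380.15 / 54.2 = 617.0 L

617 L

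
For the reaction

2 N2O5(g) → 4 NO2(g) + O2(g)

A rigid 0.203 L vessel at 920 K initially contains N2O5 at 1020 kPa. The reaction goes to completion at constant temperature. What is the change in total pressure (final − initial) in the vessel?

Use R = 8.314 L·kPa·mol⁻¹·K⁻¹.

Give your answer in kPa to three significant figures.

Rigid vessel, constant T ⇒ P scales with total gas moles (2 → 5).
P_final = (5/2) × 1020 = 2550 kPa; ΔP = 2550 − 1020 = 1530 kPa

1530 kPa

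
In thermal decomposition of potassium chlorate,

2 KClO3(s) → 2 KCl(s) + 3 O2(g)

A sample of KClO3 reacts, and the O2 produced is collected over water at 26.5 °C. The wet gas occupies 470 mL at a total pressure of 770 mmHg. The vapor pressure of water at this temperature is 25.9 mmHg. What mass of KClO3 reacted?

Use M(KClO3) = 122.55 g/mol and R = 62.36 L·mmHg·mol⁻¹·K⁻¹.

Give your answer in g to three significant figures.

1.53 g

P(O2) = 770 − 25.9 = 744.1 mmHg
n(O2) = PV/RT = (744.1 × 0.4700) / (62.36 × 299.65) = 0.01872 mol
n(KClO3) = (2/3) × 0.01872 = 0.01248 mol
m(KClO3) = 0.01248 × 122.55 = 1.529 g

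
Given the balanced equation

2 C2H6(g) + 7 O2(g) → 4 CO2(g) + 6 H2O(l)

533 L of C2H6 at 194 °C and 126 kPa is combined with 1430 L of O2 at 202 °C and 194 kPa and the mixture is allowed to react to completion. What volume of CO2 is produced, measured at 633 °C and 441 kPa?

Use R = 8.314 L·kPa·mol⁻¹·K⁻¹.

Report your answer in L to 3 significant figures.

591 L

n(C2H6) = PV/RT = (126 × 533) / (8.314 × 467.15) = 17.29 mol
n(O2) = PV/RT = (194 × 1430) / (8.314 × 475.15) = 70.23 mol
For 17.29 mol C2H6, stoichiometry requires (7/2) × 17.29 = 60.52 mol O2; 70.23 mol is available, so C2H6 is limiting.
n(CO2) = (4/2) × 17.29 = 34.58 mol
V(CO2) = nRT/P = 34.58 × 8.314 × 906.15 / 441 = 590.7 L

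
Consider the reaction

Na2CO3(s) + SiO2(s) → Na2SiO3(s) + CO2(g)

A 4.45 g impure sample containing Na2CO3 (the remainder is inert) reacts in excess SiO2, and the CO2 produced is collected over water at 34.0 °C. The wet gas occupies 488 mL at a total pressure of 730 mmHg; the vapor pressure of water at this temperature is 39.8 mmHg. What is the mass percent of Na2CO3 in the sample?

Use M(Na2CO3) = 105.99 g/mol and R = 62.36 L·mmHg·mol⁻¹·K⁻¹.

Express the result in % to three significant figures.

P(CO2) = 730 − 39.8 = 690.2 mmHg
n(CO2) = PV/RT = (690.2 × 0.4880) / (62.36 × 307.15) = 0.01758 mol
n(Na2CO3) = (1/1) × 0.01758 = 0.01758 mol
m(Na2CO3) = 0.01758 × 105.99 = 1.863 g
%Na2CO3 = 1.863 / 4.45 × 100 = 41.87%

41.9 %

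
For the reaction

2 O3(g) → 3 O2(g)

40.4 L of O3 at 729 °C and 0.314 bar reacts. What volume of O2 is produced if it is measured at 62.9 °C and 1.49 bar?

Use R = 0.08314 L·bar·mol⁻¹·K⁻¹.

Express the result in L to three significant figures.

n(O3) = PV/RT = (0.314 × 40.4) / (0.08314 × 1002.15) = 0.1523 mol
n(O2) = (3/2) × 0.1523 = 0.2284 mol
V = nRT/P = 0.2284 × 0.08314 × 336.05 / 1.49 = 4.283 L

4.28 L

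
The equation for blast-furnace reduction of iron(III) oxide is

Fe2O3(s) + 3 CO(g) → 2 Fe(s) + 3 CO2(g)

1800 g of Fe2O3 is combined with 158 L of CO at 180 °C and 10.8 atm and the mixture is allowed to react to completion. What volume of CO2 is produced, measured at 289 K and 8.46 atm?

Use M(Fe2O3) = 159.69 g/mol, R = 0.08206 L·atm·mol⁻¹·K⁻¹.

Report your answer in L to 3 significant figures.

94.8 L

n(Fe2O3) = 1800 / 159.69 = 11.27 mol
n(CO) = PV/RT = (10.8 × 158) / (0.08206 × 453.15) = 45.89 mol
For 11.27 mol Fe2O3, stoichiometry requires (3/1) × 11.27 = 33.81 mol CO; 45.89 mol is available, so Fe2O3 is limiting.
n(CO2) = (3/1) × 11.27 = 33.81 mol
V(CO2) = nRT/P = 33.81 × 0.08206 × 289 / 8.46 = 94.78 L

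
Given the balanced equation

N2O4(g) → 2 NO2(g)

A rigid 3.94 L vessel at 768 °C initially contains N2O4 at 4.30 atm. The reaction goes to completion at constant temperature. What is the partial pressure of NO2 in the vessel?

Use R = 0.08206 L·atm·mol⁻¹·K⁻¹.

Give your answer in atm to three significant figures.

n(N2O4)₀ = PV/RT = (4.30 × 3.94) / (0.08206 × 1041.15) = 0.1983 mol
n(NO2) = (2/1) × 0.1983 = 0.3966 mol
P(NO2) = nRT/V = 0.3966 × 0.08206 × 1041.15 / 3.94 = 8.600 atm

8.60 atm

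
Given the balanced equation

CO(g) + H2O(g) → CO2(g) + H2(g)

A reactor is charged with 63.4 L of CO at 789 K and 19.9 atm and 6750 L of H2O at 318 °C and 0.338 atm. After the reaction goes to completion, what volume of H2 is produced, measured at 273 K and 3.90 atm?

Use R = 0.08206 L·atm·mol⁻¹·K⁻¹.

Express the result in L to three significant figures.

112 L

n(CO) = PV/RT = (19.9 × 63.4) / (0.08206 × 789) = 19.49 mol
n(H2O) = PV/RT = (0.338 × 6750) / (0.08206 × 591.15) = 47.03 mol
For 19.49 mol CO, stoichiometry requires (1/1) × 19.49 = 19.49 mol H2O; 47.03 mol is available, so CO is limiting.
n(H2) = (1/1) × 19.49 = 19.49 mol
V(H2) = nRT/P = 19.49 × 0.08206 × 273 / 3.90 = 112.0 L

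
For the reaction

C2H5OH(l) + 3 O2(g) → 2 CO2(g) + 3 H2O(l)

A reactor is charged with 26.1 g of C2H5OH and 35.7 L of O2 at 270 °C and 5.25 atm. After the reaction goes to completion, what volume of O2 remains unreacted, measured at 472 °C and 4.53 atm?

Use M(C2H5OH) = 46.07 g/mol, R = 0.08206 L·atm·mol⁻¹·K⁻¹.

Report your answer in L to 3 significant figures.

33.8 L

n(C2H5OH) = 26.1 / 46.07 = 0.5665 mol
n(O2) = PV/RT = (5.25 × 35.7) / (0.08206 × 543.15) = 4.205 mol
For 0.5665 mol C2H5OH, stoichiometry requires (3/1) × 0.5665 = 1.700 mol O2; 4.205 mol is available, so C2H5OH is limiting.
n(O2) consumed = (3/1) × 0.5665 = 1.700 mol; remaining = 4.205 − 1.700 = 2.505 mol
V(O2) = nRT/P = 2.505 × 0.08206 × 745.15 / 4.53 = 33.81 L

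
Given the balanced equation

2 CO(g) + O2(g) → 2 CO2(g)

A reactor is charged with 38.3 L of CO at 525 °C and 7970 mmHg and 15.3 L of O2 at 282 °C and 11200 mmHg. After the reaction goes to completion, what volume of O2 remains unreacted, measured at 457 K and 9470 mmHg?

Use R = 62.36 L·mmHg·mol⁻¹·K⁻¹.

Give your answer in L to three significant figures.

n(CO) = PV/RT = (7970 × 38.3) / (62.36 × 798.15) = 6.133 mol
n(O2) = PV/RT = (11200 × 15.3) / (62.36 × 555.15) = 4.950 mol
For 6.133 mol CO, stoichiometry requires (1/2) × 6.133 = 3.067 mol O2; 4.950 mol is available, so CO is limiting.
n(O2) consumed = (1/2) × 6.133 = 3.067 mol; remaining = 4.950 − 3.067 = 1.883 mol
V(O2) = nRT/P = 1.883 × 62.36 × 457 / 9470 = 5.667 L

5.67 L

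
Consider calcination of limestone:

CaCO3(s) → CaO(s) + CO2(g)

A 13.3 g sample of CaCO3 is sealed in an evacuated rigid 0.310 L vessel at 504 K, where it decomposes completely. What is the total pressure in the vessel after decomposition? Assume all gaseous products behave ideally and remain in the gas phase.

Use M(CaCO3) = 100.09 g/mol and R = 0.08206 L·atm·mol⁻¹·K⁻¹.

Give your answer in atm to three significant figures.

n(CaCO3) = 13.3 / 100.09 = 0.1329 mol
n(gas produced) = (1/1) × 0.1329 = 0.1329 mol
P = nRT/V = 0.1329 × 0.08206 × 504 / 0.310 = 17.73 atm

17.7 atm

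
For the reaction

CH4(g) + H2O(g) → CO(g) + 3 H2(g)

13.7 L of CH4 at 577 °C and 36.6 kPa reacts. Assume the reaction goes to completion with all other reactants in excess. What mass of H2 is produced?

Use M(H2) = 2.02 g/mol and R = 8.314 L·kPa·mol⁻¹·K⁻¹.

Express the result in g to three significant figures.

n(CH4) = PV/RT = (36.6 × 13.7) / (8.314 × 850.15) = 0.07094 mol
n(H2) = (3/1) × 0.07094 = 0.2128 mol
m(H2) = 0.2128 × 2.02 = 0.4299 g

0.430 g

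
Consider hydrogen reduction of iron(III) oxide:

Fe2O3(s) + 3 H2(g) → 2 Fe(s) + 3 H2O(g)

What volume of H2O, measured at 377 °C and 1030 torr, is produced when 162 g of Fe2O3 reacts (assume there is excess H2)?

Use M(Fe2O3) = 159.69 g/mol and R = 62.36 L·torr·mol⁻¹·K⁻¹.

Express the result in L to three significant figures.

n(Fe2O3) = 162.0 / 159.69 = 1.014 mol
n(H2O) = (3/1) × 1.014 = 3.042 mol
V = nRT/P = 3.042 × 62.36 × 650.15 / 1030 = 119.7 L

120 L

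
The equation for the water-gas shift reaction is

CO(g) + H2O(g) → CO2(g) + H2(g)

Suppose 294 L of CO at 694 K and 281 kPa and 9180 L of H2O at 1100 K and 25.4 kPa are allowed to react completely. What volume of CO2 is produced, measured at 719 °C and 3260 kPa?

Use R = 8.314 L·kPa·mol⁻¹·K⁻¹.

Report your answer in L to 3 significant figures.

36.2 L

n(CO) = PV/RT = (281 × 294) / (8.314 × 694) = 14.32 mol
n(H2O) = PV/RT = (25.4 × 9180) / (8.314 × 1100) = 25.50 mol
For 14.32 mol CO, stoichiometry requires (1/1) × 14.32 = 14.32 mol H2O; 25.50 mol is available, so CO is limiting.
n(CO2) = (1/1) × 14.32 = 14.32 mol
V(CO2) = nRT/P = 14.32 × 8.314 × 992.15 / 3260 = 36.23 L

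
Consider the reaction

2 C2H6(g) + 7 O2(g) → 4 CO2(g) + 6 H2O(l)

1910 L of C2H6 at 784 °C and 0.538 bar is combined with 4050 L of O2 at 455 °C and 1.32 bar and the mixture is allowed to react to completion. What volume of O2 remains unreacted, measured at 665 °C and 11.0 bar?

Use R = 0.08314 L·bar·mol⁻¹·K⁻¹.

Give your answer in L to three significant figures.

n(C2H6) = PV/RT = (0.538 × 1910) / (0.08314 × 1057.15) = 11.69 mol
n(O2) = PV/RT = (1.32 × 4050) / (0.08314 × 728.15) = 88.31 mol
For 11.69 mol C2H6, stoichiometry requires (7/2) × 11.69 = 40.91 mol O2; 88.31 mol is available, so C2H6 is limiting.
n(O2) consumed = (7/2) × 11.69 = 40.91 mol; remaining = 88.31 − 40.91 = 47.40 mol
V(O2) = nRT/P = 47.40 × 0.08314 × 938.15 / 11.0 = 336.1 L

336 L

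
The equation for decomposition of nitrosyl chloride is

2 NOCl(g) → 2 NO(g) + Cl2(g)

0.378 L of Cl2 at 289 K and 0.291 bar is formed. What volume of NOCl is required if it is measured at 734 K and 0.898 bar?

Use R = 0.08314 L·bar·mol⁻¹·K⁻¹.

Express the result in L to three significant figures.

0.622 L

n(Cl2) = PV/RT = (0.291 × 0.378) / (0.08314 × 289) = 0.004578 mol
n(NOCl) = (2/1) × 0.004578 = 0.009156 mol
V = nRT/P = 0.009156 × 0.08314 × 734 / 0.898 = 0.6222 L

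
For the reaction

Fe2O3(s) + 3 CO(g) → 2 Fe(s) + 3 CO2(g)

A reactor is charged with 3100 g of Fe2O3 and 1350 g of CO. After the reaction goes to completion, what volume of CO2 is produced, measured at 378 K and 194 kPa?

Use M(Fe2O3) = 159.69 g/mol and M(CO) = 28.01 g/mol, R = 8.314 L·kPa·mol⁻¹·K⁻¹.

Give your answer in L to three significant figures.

781 L

n(Fe2O3) = 3100 / 159.69 = 19.41 mol
n(CO) = 1350 / 28.01 = 48.20 mol
For 19.41 mol Fe2O3, stoichiometry requires (3/1) × 19.41 = 58.23 mol CO; 48.20 mol is available, so CO is limiting.
n(CO2) = (3/3) × 48.20 = 48.20 mol
V(CO2) = nRT/P = 48.20 × 8.314 × 378 / 194 = 780.8 L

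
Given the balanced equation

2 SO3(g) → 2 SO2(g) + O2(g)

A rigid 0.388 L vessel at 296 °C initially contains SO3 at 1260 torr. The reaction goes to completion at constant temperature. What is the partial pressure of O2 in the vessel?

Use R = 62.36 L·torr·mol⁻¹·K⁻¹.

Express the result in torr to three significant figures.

n(SO3)₀ = PV/RT = (1260 × 0.388) / (62.36 × 569.15) = 0.01377 mol
n(O2) = (1/2) × 0.01377 = 0.006885 mol
P(O2) = nRT/V = 0.006885 × 62.36 × 569.15 / 0.388 = 629.8 torr

630 torr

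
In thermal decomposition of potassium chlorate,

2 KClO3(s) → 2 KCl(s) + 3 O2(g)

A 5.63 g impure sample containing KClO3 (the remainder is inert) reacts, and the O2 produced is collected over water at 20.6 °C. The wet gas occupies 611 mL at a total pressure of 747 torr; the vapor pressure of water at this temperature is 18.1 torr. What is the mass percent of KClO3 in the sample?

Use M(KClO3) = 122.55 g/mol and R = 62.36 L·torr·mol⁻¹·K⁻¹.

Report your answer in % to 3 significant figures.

35.3 %

P(O2) = 747 − 18.1 = 728.9 torr
n(O2) = PV/RT = (728.9 × 0.6110) / (62.36 × 293.75) = 0.02431 mol
n(KClO3) = (2/3) × 0.02431 = 0.01621 mol
m(KClO3) = 0.01621 × 122.55 = 1.987 g
%KClO3 = 1.987 / 5.63 × 100 = 35.29%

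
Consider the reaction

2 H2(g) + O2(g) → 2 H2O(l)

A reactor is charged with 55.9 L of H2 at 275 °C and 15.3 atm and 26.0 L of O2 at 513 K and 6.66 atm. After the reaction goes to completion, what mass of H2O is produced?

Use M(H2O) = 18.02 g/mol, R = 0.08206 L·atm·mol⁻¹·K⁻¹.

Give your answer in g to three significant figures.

148 g

n(H2) = PV/RT = (15.3 × 55.9) / (0.08206 × 548.15) = 19.01 mol
n(O2) = PV/RT = (6.66 × 26.0) / (0.08206 × 513) = 4.113 mol
For 19.01 mol H2, stoichiometry requires (1/2) × 19.01 = 9.505 mol O2; 4.113 mol is available, so O2 is limiting.
n(H2O) = (2/1) × 4.113 = 8.226 mol
m(H2O) = 8.226 × 18.02 = 148.2 g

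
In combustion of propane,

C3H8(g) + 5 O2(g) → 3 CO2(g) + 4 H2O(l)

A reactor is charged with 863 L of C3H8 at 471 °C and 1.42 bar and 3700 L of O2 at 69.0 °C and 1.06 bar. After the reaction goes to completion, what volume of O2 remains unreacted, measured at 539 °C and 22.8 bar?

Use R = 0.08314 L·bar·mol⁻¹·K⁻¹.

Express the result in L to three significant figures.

n(C3H8) = PV/RT = (1.42 × 863) / (0.08314 × 744.15) = 19.81 mol
n(O2) = PV/RT = (1.06 × 3700) / (0.08314 × 342.15) = 137.9 mol
For 19.81 mol C3H8, stoichiometry requires (5/1) × 19.81 = 99.05 mol O2; 137.9 mol is available, so C3H8 is limiting.
n(O2) consumed = (5/1) × 19.81 = 99.05 mol; remaining = 137.9 − 99.05 = 38.85 mol
V(O2) = nRT/P = 38.85 × 0.08314 × 812.15 / 22.8 = 115.1 L

115 L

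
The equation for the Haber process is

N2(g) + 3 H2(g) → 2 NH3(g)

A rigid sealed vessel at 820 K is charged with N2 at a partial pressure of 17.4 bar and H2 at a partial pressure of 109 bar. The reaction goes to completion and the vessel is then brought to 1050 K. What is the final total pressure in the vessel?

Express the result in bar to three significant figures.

117 bar

At constant V, partial pressures at 820 K are proportional to moles, so apply stoichiometry directly to pressures.
P(H2) required for 17.4 bar of N2 = (3/1) × 17.4 = 52.20 bar; available 109 bar, so N2 is limiting.
P(H2) remaining = 109 − (3/1) × 17.4 = 56.80 bar
P(gaseous products) = (2)/1 × 17.4 = 34.80 bar
P_total at 820 K = 56.80 + 34.80 = 91.60 bar
Scaling to 1050 K: P = 91.60 × 1050/820 = 117.3 bar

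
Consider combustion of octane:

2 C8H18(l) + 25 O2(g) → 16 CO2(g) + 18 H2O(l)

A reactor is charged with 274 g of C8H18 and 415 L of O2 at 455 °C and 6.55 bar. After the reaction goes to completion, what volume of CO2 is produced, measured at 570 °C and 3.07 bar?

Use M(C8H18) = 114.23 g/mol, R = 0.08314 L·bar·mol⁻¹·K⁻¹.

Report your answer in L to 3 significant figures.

n(C8H18) = 274 / 114.23 = 2.399 mol
n(O2) = PV/RT = (6.55 × 415) / (0.08314 × 728.15) = 44.90 mol
For 2.399 mol C8H18, stoichiometry requires (25/2) × 2.399 = 29.99 mol O2; 44.90 mol is available, so C8H18 is limiting.
n(CO2) = (16/2) × 2.399 = 19.19 mol
V(CO2) = nRT/P = 19.19 × 0.08314 × 843.15 / 3.07 = 438.2 L

438 L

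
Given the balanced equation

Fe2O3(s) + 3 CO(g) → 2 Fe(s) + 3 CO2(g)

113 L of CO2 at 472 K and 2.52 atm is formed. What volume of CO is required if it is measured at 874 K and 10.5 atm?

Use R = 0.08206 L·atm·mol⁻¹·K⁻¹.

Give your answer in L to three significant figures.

n(CO2) = PV/RT = (2.52 × 113) / (0.08206 × 472) = 7.352 mol
n(CO) = (3/3) × 7.352 = 7.352 mol
V = nRT/P = 7.352 × 0.08206 × 874 / 10.5 = 50.22 L

50.2 L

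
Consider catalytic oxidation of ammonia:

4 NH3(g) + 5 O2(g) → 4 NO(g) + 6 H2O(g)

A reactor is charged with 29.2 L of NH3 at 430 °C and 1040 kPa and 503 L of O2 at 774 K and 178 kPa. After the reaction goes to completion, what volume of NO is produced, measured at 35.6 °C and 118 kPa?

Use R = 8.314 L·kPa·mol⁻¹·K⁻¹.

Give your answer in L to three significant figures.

113 L

n(NH3) = PV/RT = (1040 × 29.2) / (8.314 × 703.15) = 5.195 mol
n(O2) = PV/RT = (178 × 503) / (8.314 × 774) = 13.91 mol
For 5.195 mol NH3, stoichiometry requires (5/4) × 5.195 = 6.494 mol O2; 13.91 mol is available, so NH3 is limiting.
n(NO) = (4/4) × 5.195 = 5.195 mol
V(NO) = nRT/P = 5.195 × 8.314 × 308.75 / 118 = 113.0 L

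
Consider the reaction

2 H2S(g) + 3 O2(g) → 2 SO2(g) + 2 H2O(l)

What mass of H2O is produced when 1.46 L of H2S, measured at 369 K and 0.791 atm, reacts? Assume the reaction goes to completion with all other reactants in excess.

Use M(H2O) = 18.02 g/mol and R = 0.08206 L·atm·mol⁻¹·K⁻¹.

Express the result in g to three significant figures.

n(H2S) = PV/RT = (0.791 × 1.46) / (0.08206 × 369) = 0.03814 mol
n(H2O) = (2/2) × 0.03814 = 0.03814 mol
m(H2O) = 0.03814 × 18.02 = 0.6873 g

0.687 g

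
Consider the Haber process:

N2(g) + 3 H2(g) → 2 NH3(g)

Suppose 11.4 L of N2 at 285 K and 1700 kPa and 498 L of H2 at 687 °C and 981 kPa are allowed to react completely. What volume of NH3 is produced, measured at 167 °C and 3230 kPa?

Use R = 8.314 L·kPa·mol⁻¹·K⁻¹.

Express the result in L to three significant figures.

18.5 L

n(N2) = PV/RT = (1700 × 11.4) / (8.314 × 285) = 8.179 mol
n(H2) = PV/RT = (981 × 498) / (8.314 × 960.15) = 61.20 mol
For 8.179 mol N2, stoichiometry requires (3/1) × 8.179 = 24.54 mol H2; 61.20 mol is available, so N2 is limiting.
n(NH3) = (2/1) × 8.179 = 16.36 mol
V(NH3) = nRT/P = 16.36 × 8.314 × 440.15 / 3230 = 18.53 L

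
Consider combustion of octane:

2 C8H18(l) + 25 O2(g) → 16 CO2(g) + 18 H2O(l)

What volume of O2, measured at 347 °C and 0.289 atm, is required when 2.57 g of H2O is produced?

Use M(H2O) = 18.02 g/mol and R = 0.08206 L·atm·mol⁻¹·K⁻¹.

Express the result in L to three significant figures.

34.9 L

n(H2O) = 2.570 / 18.02 = 0.1426 mol
n(O2) = (25/18) × 0.1426 = 0.1981 mol
V = nRT/P = 0.1981 × 0.08206 × 620.15 / 0.289 = 34.88 L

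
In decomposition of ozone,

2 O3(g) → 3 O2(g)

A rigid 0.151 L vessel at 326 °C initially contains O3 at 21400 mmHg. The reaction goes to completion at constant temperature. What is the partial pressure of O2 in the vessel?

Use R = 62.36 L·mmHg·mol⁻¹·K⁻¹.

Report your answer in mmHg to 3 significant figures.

32100 mmHg

n(O3)₀ = PV/RT = (21400 × 0.151) / (62.36 × 599.15) = 0.08649 mol
n(O2) = (3/2) × 0.08649 = 0.1297 mol
P(O2) = nRT/V = 0.1297 × 62.36 × 599.15 / 0.151 = 32090 mmHg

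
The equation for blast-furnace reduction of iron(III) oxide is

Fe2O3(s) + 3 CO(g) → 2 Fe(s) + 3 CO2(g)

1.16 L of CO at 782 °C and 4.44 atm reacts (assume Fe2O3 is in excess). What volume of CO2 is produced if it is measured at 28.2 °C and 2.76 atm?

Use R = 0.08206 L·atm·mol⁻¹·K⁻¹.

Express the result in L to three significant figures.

n(CO) = PV/RT = (4.44 × 1.16) / (0.08206 × 1055.15) = 0.05948 mol
n(CO2) = (3/3) × 0.05948 = 0.05948 mol
V = nRT/P = 0.05948 × 0.08206 × 301.35 / 2.76 = 0.5329 L

0.533 L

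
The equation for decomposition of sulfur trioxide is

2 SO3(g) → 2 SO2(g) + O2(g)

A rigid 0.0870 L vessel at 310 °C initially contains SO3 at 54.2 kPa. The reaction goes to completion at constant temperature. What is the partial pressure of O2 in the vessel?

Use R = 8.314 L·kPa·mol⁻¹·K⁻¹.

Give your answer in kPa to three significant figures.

27.1 kPa

n(SO3)₀ = PV/RT = (54.2 × 0.0870) / (8.314 × 583.15) = 0.0009726 mol
n(O2) = (1/2) × 0.0009726 = 0.0004863 mol
P(O2) = nRT/V = 0.0004863 × 8.314 × 583.15 / 0.0870 = 27.10 kPa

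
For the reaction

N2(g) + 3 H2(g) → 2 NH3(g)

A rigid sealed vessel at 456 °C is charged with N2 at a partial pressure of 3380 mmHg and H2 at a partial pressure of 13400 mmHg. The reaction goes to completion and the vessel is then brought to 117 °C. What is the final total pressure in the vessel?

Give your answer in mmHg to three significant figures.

5360 mmHg

With V and T fixed, P_i ∝ n_i, so the mole ratios apply directly to partial pressures at 456 °C.
P(H2) required for 3380 mmHg of N2 = (3/1) × 3380 = 10140 mmHg; available 13400 mmHg, so N2 is limiting.
P(H2) remaining = 13400 − (3/1) × 3380 = 3260 mmHg
P(gaseous products) = (2)/1 × 3380 = 6760 mmHg
P_total at 456 °C = 3260 + 6760 = 10020 mmHg
Scaling to 117 °C: P = 10020 × 390.15/729.15 = 5361 mmHg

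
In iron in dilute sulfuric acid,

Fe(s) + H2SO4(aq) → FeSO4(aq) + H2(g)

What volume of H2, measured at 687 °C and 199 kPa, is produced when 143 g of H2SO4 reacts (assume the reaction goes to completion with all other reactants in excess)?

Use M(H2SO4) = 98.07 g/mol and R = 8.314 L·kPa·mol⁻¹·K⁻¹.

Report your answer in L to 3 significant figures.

58.5 L

n(H2SO4) = 143.0 / 98.07 = 1.458 mol
n(H2) = (1/1) × 1.458 = 1.458 mol
V = nRT/P = 1.458 × 8.314 × 960.15 / 199 = 58.49 L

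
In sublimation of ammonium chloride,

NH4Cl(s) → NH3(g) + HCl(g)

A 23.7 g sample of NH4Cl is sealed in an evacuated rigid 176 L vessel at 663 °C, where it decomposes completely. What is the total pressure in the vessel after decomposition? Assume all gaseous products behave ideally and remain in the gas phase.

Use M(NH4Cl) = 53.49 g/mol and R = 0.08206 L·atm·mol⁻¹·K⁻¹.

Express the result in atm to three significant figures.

0.387 atm

n(NH4Cl) = 23.7 / 53.49 = 0.4431 mol
n(gas produced) = (2/1) × 0.4431 = 0.8862 mol
P = nRT/V = 0.8862 × 0.08206 × 936.15 / 176 = 0.3868 atm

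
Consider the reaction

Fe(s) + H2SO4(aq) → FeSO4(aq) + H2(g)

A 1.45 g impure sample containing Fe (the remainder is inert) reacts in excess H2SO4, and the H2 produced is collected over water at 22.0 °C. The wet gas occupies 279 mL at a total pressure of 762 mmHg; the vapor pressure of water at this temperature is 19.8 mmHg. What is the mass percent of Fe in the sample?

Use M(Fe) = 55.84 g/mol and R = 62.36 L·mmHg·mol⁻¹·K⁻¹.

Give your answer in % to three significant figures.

43.3 %

P(H2) = 762 − 19.8 = 742.2 mmHg
n(H2) = PV/RT = (742.2 × 0.2790) / (62.36 × 295.15) = 0.01125 mol
n(Fe) = (1/1) × 0.01125 = 0.01125 mol
m(Fe) = 0.01125 × 55.84 = 0.6282 g
%Fe = 0.6282 / 1.45 × 100 = 43.32%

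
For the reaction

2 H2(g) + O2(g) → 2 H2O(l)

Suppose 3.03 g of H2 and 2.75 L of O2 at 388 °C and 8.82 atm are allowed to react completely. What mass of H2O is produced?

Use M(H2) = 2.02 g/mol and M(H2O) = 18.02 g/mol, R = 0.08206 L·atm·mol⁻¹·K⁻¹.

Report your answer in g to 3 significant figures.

n(H2) = 3.03 / 2.02 = 1.500 mol
n(O2) = PV/RT = (8.82 × 2.75) / (0.08206 × 661.15) = 0.4471 mol
For 1.500 mol H2, stoichiometry requires (1/2) × 1.500 = 0.7500 mol O2; 0.4471 mol is available, so O2 is limiting.
n(H2O) = (2/1) × 0.4471 = 0.8942 mol
m(H2O) = 0.8942 × 18.02 = 16.11 g

16.1 g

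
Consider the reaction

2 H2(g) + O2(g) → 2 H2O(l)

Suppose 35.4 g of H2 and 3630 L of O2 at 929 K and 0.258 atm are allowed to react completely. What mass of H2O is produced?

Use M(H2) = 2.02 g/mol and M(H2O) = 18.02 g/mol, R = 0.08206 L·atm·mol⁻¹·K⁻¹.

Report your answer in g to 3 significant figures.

316 g

n(H2) = 35.4 / 2.02 = 17.52 mol
n(O2) = PV/RT = (0.258 × 3630) / (0.08206 × 929) = 12.29 mol
For 17.52 mol H2, stoichiometry requires (1/2) × 17.52 = 8.760 mol O2; 12.29 mol is available, so H2 is limiting.
n(H2O) = (2/2) × 17.52 = 17.52 mol
m(H2O) = 17.52 × 18.02 = 315.7 g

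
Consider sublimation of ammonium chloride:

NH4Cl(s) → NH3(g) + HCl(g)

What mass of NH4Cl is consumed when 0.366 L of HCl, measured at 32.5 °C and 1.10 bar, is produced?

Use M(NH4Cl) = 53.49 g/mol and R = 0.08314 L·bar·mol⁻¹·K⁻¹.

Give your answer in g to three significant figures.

0.847 g

n(HCl) = PV/RT = (1.10 × 0.366) / (0.08314 × 305.65) = 0.01584 mol
n(NH4Cl) = (1/1) × 0.01584 = 0.01584 mol
m(NH4Cl) = 0.01584 × 53.49 = 0.8473 g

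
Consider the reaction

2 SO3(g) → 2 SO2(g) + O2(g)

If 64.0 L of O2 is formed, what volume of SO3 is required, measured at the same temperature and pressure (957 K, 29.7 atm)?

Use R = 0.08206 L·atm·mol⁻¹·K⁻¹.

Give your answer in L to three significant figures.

At constant T and P, gas volumes are in the mole ratio: V(SO3) = (2/1) × 64.0 = 128.0 L

128 L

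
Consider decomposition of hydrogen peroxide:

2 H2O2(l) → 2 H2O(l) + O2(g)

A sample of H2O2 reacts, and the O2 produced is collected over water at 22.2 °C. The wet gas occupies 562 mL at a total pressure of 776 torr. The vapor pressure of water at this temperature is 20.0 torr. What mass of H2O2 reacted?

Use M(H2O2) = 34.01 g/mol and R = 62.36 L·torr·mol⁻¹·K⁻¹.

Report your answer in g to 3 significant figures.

P(O2) = 776 − 20.0 = 756.0 torr
n(O2) = PV/RT = (756.0 × 0.5620) / (62.36 × 295.35) = 0.02307 mol
n(H2O2) = (2/1) × 0.02307 = 0.04614 mol
m(H2O2) = 0.04614 × 34.01 = 1.569 g

1.57 g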